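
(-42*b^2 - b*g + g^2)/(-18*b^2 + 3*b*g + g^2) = (7*b - g)/(3*b - g)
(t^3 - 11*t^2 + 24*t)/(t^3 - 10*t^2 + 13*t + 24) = t/(t + 1)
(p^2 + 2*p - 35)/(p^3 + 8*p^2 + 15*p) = (p^2 + 2*p - 35)/(p*(p^2 + 8*p + 15))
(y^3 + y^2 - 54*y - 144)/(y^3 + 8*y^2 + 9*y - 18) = (y - 8)/(y - 1)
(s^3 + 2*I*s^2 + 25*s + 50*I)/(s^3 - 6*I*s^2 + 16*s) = (s^2 + 25)/(s*(s - 8*I))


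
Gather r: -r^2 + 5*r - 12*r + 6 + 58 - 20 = -r^2 - 7*r + 44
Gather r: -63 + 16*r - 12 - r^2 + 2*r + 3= -r^2 + 18*r - 72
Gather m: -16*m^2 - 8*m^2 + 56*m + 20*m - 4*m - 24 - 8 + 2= -24*m^2 + 72*m - 30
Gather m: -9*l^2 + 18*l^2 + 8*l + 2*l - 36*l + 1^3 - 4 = 9*l^2 - 26*l - 3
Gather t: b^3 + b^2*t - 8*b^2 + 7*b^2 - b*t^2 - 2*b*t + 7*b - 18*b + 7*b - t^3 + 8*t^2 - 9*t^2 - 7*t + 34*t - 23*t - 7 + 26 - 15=b^3 - b^2 - 4*b - t^3 + t^2*(-b - 1) + t*(b^2 - 2*b + 4) + 4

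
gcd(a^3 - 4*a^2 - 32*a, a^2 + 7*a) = a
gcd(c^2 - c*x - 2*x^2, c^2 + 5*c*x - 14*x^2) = -c + 2*x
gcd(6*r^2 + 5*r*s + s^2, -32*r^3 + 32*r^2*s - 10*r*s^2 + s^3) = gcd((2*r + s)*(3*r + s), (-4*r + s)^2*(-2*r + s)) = 1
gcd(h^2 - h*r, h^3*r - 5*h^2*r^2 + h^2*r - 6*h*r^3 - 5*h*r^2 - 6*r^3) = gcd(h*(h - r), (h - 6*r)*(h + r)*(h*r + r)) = 1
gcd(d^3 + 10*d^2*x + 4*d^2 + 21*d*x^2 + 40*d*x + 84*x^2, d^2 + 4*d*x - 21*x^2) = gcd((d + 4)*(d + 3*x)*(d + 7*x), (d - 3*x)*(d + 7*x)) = d + 7*x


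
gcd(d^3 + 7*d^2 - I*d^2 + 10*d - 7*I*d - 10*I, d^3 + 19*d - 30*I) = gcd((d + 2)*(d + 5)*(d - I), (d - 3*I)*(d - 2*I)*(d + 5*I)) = 1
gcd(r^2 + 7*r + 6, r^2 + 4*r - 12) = r + 6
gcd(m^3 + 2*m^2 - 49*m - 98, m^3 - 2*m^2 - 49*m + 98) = m^2 - 49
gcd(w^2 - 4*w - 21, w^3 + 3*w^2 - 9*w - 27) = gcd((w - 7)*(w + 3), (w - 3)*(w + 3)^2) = w + 3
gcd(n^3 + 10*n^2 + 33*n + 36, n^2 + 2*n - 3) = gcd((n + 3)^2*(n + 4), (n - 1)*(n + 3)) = n + 3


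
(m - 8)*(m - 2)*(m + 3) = m^3 - 7*m^2 - 14*m + 48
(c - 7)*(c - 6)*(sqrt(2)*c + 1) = sqrt(2)*c^3 - 13*sqrt(2)*c^2 + c^2 - 13*c + 42*sqrt(2)*c + 42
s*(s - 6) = s^2 - 6*s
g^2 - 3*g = g*(g - 3)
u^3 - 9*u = u*(u - 3)*(u + 3)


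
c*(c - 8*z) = c^2 - 8*c*z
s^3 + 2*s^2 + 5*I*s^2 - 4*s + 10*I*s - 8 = (s + 2)*(s + I)*(s + 4*I)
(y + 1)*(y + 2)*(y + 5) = y^3 + 8*y^2 + 17*y + 10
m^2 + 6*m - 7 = (m - 1)*(m + 7)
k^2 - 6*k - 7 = (k - 7)*(k + 1)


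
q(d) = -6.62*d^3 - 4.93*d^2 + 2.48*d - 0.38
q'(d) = -19.86*d^2 - 9.86*d + 2.48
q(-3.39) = 192.46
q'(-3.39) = -192.33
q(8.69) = -4695.40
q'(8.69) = -1582.95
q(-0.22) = -1.09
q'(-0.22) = 3.69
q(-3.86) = 297.32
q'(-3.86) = -255.37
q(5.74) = -1400.55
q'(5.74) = -708.46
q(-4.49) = 488.33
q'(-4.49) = -353.63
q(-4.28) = 417.72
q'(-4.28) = -319.12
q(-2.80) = 99.35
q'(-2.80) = -125.61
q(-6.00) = 1237.18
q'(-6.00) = -653.32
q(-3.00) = 126.55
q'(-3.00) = -146.68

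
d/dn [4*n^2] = 8*n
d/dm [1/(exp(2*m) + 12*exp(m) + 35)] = 2*(-exp(m) - 6)*exp(m)/(exp(2*m) + 12*exp(m) + 35)^2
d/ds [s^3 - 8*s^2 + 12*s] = 3*s^2 - 16*s + 12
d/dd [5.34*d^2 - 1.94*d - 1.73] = 10.68*d - 1.94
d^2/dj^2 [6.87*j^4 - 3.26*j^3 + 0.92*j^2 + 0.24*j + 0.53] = 82.44*j^2 - 19.56*j + 1.84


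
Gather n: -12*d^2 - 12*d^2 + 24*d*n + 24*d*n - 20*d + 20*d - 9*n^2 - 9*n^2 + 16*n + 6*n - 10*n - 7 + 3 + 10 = -24*d^2 - 18*n^2 + n*(48*d + 12) + 6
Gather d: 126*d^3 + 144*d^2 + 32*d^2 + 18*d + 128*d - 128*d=126*d^3 + 176*d^2 + 18*d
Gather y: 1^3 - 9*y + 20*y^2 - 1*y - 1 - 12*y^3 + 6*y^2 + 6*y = -12*y^3 + 26*y^2 - 4*y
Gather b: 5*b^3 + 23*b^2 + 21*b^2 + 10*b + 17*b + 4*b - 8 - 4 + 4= 5*b^3 + 44*b^2 + 31*b - 8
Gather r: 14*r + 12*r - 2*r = 24*r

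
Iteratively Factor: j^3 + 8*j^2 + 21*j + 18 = (j + 3)*(j^2 + 5*j + 6) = (j + 2)*(j + 3)*(j + 3)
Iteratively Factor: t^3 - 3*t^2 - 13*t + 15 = (t - 5)*(t^2 + 2*t - 3) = (t - 5)*(t + 3)*(t - 1)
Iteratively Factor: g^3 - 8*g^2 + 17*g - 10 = (g - 5)*(g^2 - 3*g + 2) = (g - 5)*(g - 2)*(g - 1)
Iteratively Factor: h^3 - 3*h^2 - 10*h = (h - 5)*(h^2 + 2*h) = (h - 5)*(h + 2)*(h)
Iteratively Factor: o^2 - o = (o - 1)*(o)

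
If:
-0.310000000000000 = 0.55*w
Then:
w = -0.56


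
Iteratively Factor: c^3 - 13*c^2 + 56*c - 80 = (c - 4)*(c^2 - 9*c + 20) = (c - 5)*(c - 4)*(c - 4)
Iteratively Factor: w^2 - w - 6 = (w - 3)*(w + 2)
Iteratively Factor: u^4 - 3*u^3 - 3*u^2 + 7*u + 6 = (u - 2)*(u^3 - u^2 - 5*u - 3) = (u - 2)*(u + 1)*(u^2 - 2*u - 3) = (u - 3)*(u - 2)*(u + 1)*(u + 1)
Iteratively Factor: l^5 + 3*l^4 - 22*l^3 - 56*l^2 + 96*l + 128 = (l - 2)*(l^4 + 5*l^3 - 12*l^2 - 80*l - 64) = (l - 2)*(l + 4)*(l^3 + l^2 - 16*l - 16) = (l - 2)*(l + 1)*(l + 4)*(l^2 - 16) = (l - 4)*(l - 2)*(l + 1)*(l + 4)*(l + 4)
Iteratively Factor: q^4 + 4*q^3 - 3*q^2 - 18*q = (q)*(q^3 + 4*q^2 - 3*q - 18) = q*(q + 3)*(q^2 + q - 6) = q*(q - 2)*(q + 3)*(q + 3)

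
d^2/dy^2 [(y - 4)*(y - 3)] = 2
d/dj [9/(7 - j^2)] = 18*j/(j^2 - 7)^2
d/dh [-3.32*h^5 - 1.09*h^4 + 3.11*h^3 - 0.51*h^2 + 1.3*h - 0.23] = -16.6*h^4 - 4.36*h^3 + 9.33*h^2 - 1.02*h + 1.3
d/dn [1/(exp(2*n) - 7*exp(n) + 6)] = (7 - 2*exp(n))*exp(n)/(exp(2*n) - 7*exp(n) + 6)^2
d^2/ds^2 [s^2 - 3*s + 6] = 2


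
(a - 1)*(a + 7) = a^2 + 6*a - 7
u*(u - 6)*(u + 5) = u^3 - u^2 - 30*u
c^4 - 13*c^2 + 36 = (c - 3)*(c - 2)*(c + 2)*(c + 3)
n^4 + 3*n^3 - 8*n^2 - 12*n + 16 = (n - 2)*(n - 1)*(n + 2)*(n + 4)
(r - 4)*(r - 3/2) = r^2 - 11*r/2 + 6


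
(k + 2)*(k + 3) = k^2 + 5*k + 6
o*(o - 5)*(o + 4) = o^3 - o^2 - 20*o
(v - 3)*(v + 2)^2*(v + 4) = v^4 + 5*v^3 - 4*v^2 - 44*v - 48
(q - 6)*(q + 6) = q^2 - 36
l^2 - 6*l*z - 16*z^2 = (l - 8*z)*(l + 2*z)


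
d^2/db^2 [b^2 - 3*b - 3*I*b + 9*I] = 2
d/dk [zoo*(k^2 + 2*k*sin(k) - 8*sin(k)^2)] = zoo*(k*cos(k) + k + sin(k) + sin(2*k)/2)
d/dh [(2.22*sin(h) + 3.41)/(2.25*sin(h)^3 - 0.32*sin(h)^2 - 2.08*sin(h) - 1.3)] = (-9.99*sin(h)^3 - 22.3071*sin(h)^2 + 2.1824*sin(h) + 4.2068)*cos(h)/(5.0625*sin(h)^6 - 1.44*sin(h)^5 - 9.2576*sin(h)^4 - 4.5188*sin(h)^3 + 5.1584*sin(h)^2 + 5.408*sin(h) + 1.69)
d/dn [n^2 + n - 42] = 2*n + 1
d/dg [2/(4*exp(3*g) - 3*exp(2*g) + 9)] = (12 - 24*exp(g))*exp(2*g)/(4*exp(3*g) - 3*exp(2*g) + 9)^2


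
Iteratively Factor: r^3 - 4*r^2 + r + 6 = (r - 3)*(r^2 - r - 2) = (r - 3)*(r - 2)*(r + 1)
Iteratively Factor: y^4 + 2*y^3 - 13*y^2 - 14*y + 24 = (y - 1)*(y^3 + 3*y^2 - 10*y - 24) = (y - 1)*(y + 4)*(y^2 - y - 6) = (y - 1)*(y + 2)*(y + 4)*(y - 3)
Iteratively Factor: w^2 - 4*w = (w - 4)*(w)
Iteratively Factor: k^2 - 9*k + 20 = (k - 4)*(k - 5)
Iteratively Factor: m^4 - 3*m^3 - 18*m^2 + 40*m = (m + 4)*(m^3 - 7*m^2 + 10*m) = (m - 2)*(m + 4)*(m^2 - 5*m) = (m - 5)*(m - 2)*(m + 4)*(m)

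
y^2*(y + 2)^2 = y^4 + 4*y^3 + 4*y^2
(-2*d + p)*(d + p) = -2*d^2 - d*p + p^2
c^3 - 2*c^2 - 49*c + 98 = (c - 7)*(c - 2)*(c + 7)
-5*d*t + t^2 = t*(-5*d + t)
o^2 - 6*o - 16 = (o - 8)*(o + 2)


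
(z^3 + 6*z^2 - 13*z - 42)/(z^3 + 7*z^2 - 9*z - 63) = (z + 2)/(z + 3)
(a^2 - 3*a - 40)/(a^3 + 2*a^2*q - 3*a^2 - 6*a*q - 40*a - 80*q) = 1/(a + 2*q)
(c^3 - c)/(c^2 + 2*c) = (c^2 - 1)/(c + 2)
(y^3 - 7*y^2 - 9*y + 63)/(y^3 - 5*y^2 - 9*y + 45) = (y - 7)/(y - 5)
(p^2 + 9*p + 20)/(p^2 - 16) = (p + 5)/(p - 4)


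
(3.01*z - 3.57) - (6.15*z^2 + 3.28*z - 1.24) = -6.15*z^2 - 0.27*z - 2.33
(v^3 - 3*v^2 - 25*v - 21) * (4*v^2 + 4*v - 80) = 4*v^5 - 8*v^4 - 192*v^3 + 56*v^2 + 1916*v + 1680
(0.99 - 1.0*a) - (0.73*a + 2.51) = -1.73*a - 1.52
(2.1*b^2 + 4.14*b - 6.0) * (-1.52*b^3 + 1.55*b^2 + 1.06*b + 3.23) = -3.192*b^5 - 3.0378*b^4 + 17.763*b^3 + 1.8714*b^2 + 7.0122*b - 19.38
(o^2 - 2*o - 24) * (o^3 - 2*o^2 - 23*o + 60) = o^5 - 4*o^4 - 43*o^3 + 154*o^2 + 432*o - 1440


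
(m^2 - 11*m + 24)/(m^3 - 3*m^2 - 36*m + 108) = (m - 8)/(m^2 - 36)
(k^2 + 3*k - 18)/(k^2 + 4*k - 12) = (k - 3)/(k - 2)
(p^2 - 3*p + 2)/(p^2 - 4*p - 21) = (-p^2 + 3*p - 2)/(-p^2 + 4*p + 21)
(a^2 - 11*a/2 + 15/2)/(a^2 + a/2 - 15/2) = (a - 3)/(a + 3)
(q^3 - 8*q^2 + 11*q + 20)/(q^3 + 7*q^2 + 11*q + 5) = (q^2 - 9*q + 20)/(q^2 + 6*q + 5)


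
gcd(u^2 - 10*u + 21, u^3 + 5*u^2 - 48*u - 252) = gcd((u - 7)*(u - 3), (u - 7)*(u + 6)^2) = u - 7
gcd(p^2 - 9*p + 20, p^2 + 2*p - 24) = p - 4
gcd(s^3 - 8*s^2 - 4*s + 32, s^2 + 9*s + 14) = s + 2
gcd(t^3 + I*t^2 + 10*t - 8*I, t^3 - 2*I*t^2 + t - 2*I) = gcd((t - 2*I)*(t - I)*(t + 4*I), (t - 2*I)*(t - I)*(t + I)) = t^2 - 3*I*t - 2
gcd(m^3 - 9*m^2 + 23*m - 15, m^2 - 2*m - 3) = m - 3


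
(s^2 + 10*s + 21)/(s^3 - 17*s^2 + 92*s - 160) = (s^2 + 10*s + 21)/(s^3 - 17*s^2 + 92*s - 160)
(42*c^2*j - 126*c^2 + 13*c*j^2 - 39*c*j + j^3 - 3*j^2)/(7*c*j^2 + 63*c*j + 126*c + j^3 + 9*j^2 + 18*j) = (6*c*j - 18*c + j^2 - 3*j)/(j^2 + 9*j + 18)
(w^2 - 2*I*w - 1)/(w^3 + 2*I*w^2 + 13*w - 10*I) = (w - I)/(w^2 + 3*I*w + 10)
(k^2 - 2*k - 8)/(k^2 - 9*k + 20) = (k + 2)/(k - 5)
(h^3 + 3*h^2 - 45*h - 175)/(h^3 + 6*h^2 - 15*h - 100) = (h - 7)/(h - 4)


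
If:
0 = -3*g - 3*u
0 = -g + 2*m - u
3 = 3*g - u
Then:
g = 3/4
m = 0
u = -3/4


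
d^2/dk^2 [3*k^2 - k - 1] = 6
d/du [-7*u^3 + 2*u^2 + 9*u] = -21*u^2 + 4*u + 9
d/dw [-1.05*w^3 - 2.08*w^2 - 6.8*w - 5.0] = -3.15*w^2 - 4.16*w - 6.8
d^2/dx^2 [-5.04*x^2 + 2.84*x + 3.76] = -10.0800000000000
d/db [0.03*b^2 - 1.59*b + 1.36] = 0.06*b - 1.59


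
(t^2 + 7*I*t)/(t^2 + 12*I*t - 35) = t/(t + 5*I)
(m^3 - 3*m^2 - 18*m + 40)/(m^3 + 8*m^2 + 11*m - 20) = (m^2 - 7*m + 10)/(m^2 + 4*m - 5)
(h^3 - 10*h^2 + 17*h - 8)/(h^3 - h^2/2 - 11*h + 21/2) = 2*(h^2 - 9*h + 8)/(2*h^2 + h - 21)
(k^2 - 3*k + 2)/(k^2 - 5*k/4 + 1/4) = 4*(k - 2)/(4*k - 1)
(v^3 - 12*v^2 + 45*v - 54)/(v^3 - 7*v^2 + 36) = (v - 3)/(v + 2)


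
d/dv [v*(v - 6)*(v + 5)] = 3*v^2 - 2*v - 30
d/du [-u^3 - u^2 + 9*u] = -3*u^2 - 2*u + 9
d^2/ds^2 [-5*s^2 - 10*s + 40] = -10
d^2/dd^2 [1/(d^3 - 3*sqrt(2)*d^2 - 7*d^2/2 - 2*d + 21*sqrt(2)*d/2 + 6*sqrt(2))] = 4*((-6*d + 7 + 6*sqrt(2))*(2*d^3 - 6*sqrt(2)*d^2 - 7*d^2 - 4*d + 21*sqrt(2)*d + 12*sqrt(2)) + (-6*d^2 + 14*d + 12*sqrt(2)*d - 21*sqrt(2) + 4)^2)/(2*d^3 - 6*sqrt(2)*d^2 - 7*d^2 - 4*d + 21*sqrt(2)*d + 12*sqrt(2))^3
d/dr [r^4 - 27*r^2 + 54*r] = 4*r^3 - 54*r + 54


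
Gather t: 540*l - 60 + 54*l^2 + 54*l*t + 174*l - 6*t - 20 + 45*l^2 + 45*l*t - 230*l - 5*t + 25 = 99*l^2 + 484*l + t*(99*l - 11) - 55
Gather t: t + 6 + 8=t + 14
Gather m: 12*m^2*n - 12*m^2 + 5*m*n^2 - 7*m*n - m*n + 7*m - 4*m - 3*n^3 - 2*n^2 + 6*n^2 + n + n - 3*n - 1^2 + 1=m^2*(12*n - 12) + m*(5*n^2 - 8*n + 3) - 3*n^3 + 4*n^2 - n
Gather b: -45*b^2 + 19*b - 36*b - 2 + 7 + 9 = -45*b^2 - 17*b + 14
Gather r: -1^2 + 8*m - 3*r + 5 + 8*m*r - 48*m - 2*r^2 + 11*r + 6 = -40*m - 2*r^2 + r*(8*m + 8) + 10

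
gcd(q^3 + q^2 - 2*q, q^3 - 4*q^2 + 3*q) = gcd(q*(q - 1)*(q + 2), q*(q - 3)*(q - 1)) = q^2 - q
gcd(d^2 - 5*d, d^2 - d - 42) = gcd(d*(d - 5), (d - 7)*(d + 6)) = 1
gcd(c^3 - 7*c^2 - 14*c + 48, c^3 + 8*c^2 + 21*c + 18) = c + 3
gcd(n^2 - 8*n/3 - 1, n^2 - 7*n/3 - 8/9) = n + 1/3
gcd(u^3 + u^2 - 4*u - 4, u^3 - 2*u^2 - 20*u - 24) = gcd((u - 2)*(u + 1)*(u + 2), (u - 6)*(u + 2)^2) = u + 2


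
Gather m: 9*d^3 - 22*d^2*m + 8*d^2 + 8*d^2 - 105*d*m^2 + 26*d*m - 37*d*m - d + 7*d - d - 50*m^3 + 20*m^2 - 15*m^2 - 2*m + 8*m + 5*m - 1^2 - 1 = 9*d^3 + 16*d^2 + 5*d - 50*m^3 + m^2*(5 - 105*d) + m*(-22*d^2 - 11*d + 11) - 2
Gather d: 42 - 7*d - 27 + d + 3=18 - 6*d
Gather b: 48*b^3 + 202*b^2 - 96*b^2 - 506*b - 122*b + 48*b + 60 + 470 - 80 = 48*b^3 + 106*b^2 - 580*b + 450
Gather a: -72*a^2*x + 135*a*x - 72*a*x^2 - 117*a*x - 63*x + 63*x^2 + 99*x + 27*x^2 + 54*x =-72*a^2*x + a*(-72*x^2 + 18*x) + 90*x^2 + 90*x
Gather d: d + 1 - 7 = d - 6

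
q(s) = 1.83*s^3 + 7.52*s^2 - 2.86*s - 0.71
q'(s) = 5.49*s^2 + 15.04*s - 2.86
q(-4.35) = 3.40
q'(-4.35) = 35.60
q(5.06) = 414.44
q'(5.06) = 213.81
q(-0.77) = 5.12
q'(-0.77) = -11.19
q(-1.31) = 11.83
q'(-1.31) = -13.14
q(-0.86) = 6.15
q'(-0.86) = -11.73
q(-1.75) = 17.52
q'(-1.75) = -12.37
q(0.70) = 1.60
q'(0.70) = 10.36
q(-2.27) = 23.13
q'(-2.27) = -8.71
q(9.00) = 1916.74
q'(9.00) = 577.19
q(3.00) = 107.80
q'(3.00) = 91.67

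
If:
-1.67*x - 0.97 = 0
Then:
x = -0.58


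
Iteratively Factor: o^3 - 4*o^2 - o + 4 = (o + 1)*(o^2 - 5*o + 4) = (o - 1)*(o + 1)*(o - 4)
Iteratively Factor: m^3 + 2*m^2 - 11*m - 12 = (m + 1)*(m^2 + m - 12) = (m + 1)*(m + 4)*(m - 3)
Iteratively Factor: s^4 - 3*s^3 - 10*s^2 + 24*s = (s - 4)*(s^3 + s^2 - 6*s) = (s - 4)*(s + 3)*(s^2 - 2*s) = (s - 4)*(s - 2)*(s + 3)*(s)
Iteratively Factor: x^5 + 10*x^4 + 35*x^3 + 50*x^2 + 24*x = (x)*(x^4 + 10*x^3 + 35*x^2 + 50*x + 24) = x*(x + 4)*(x^3 + 6*x^2 + 11*x + 6) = x*(x + 2)*(x + 4)*(x^2 + 4*x + 3) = x*(x + 1)*(x + 2)*(x + 4)*(x + 3)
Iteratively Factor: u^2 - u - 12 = (u + 3)*(u - 4)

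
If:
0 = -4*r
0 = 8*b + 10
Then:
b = -5/4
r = 0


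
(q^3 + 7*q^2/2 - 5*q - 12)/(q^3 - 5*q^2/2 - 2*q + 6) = (q + 4)/(q - 2)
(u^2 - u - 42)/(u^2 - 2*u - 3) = (-u^2 + u + 42)/(-u^2 + 2*u + 3)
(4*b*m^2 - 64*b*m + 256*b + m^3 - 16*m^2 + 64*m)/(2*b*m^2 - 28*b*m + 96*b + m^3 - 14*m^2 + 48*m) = (4*b*m - 32*b + m^2 - 8*m)/(2*b*m - 12*b + m^2 - 6*m)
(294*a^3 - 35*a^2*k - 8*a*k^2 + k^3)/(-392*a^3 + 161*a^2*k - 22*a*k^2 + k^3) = (-6*a - k)/(8*a - k)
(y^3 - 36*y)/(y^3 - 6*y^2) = (y + 6)/y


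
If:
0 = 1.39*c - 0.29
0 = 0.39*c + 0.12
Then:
No Solution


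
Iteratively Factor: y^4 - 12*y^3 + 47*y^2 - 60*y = (y - 4)*(y^3 - 8*y^2 + 15*y) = (y - 4)*(y - 3)*(y^2 - 5*y) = (y - 5)*(y - 4)*(y - 3)*(y)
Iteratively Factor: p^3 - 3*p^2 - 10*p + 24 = (p - 4)*(p^2 + p - 6) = (p - 4)*(p - 2)*(p + 3)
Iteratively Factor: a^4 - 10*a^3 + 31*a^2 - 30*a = (a - 3)*(a^3 - 7*a^2 + 10*a) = (a - 3)*(a - 2)*(a^2 - 5*a) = a*(a - 3)*(a - 2)*(a - 5)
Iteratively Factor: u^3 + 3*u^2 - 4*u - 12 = (u - 2)*(u^2 + 5*u + 6) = (u - 2)*(u + 2)*(u + 3)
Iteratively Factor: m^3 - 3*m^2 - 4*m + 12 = (m - 2)*(m^2 - m - 6) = (m - 2)*(m + 2)*(m - 3)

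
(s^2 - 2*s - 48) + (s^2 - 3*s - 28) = 2*s^2 - 5*s - 76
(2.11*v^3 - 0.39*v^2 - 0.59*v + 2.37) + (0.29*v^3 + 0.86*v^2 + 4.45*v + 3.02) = 2.4*v^3 + 0.47*v^2 + 3.86*v + 5.39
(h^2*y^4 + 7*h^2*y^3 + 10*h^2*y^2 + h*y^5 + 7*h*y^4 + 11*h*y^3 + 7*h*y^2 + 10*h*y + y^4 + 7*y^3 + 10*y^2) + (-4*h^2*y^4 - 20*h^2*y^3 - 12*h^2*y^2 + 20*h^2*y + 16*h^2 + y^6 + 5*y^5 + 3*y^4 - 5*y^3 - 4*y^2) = -3*h^2*y^4 - 13*h^2*y^3 - 2*h^2*y^2 + 20*h^2*y + 16*h^2 + h*y^5 + 7*h*y^4 + 11*h*y^3 + 7*h*y^2 + 10*h*y + y^6 + 5*y^5 + 4*y^4 + 2*y^3 + 6*y^2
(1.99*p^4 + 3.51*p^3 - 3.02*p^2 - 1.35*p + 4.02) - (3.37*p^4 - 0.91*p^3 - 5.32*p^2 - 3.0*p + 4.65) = -1.38*p^4 + 4.42*p^3 + 2.3*p^2 + 1.65*p - 0.630000000000001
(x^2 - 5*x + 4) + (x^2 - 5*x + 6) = 2*x^2 - 10*x + 10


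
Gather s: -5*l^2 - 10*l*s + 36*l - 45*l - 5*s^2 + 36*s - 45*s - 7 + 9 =-5*l^2 - 9*l - 5*s^2 + s*(-10*l - 9) + 2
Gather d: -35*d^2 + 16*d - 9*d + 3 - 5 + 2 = -35*d^2 + 7*d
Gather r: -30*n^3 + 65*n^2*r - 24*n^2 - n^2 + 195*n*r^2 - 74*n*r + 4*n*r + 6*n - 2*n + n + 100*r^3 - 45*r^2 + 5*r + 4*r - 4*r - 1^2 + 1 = -30*n^3 - 25*n^2 + 5*n + 100*r^3 + r^2*(195*n - 45) + r*(65*n^2 - 70*n + 5)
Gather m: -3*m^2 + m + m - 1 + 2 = -3*m^2 + 2*m + 1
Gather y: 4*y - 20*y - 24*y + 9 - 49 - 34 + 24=-40*y - 50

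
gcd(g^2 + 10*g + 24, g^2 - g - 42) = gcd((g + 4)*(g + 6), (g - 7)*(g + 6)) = g + 6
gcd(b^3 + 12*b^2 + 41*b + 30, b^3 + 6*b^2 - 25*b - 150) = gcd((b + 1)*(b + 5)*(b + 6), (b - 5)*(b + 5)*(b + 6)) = b^2 + 11*b + 30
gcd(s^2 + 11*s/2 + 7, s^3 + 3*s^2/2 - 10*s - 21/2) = s + 7/2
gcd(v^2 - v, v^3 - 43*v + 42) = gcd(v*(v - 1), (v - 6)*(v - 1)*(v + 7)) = v - 1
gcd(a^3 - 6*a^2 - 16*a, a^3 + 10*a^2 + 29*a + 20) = 1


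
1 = 1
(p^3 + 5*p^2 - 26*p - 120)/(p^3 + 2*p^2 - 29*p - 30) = (p + 4)/(p + 1)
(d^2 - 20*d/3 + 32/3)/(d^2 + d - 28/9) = 3*(3*d^2 - 20*d + 32)/(9*d^2 + 9*d - 28)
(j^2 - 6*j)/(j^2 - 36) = j/(j + 6)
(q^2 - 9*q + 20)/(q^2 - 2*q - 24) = (-q^2 + 9*q - 20)/(-q^2 + 2*q + 24)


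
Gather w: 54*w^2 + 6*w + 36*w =54*w^2 + 42*w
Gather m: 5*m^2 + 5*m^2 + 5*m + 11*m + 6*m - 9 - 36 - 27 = 10*m^2 + 22*m - 72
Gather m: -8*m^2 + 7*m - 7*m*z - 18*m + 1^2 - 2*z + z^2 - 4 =-8*m^2 + m*(-7*z - 11) + z^2 - 2*z - 3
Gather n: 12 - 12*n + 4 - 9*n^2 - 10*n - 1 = -9*n^2 - 22*n + 15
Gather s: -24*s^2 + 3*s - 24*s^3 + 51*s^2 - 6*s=-24*s^3 + 27*s^2 - 3*s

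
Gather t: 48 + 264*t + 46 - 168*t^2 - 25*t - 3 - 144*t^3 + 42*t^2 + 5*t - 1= -144*t^3 - 126*t^2 + 244*t + 90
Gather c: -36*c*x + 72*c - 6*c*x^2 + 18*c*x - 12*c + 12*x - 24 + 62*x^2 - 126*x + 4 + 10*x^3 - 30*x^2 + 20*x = c*(-6*x^2 - 18*x + 60) + 10*x^3 + 32*x^2 - 94*x - 20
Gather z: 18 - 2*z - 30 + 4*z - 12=2*z - 24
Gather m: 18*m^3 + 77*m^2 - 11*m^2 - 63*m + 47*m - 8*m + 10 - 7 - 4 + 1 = 18*m^3 + 66*m^2 - 24*m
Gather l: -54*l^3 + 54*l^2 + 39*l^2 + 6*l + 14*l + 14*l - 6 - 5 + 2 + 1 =-54*l^3 + 93*l^2 + 34*l - 8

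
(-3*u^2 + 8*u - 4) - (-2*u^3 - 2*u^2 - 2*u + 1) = 2*u^3 - u^2 + 10*u - 5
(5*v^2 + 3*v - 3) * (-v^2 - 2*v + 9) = -5*v^4 - 13*v^3 + 42*v^2 + 33*v - 27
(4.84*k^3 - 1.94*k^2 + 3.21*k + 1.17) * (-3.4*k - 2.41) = -16.456*k^4 - 5.0684*k^3 - 6.2386*k^2 - 11.7141*k - 2.8197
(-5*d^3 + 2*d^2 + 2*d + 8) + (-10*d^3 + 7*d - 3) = -15*d^3 + 2*d^2 + 9*d + 5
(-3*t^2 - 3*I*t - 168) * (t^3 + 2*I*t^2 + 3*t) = -3*t^5 - 9*I*t^4 - 171*t^3 - 345*I*t^2 - 504*t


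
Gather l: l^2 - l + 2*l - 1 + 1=l^2 + l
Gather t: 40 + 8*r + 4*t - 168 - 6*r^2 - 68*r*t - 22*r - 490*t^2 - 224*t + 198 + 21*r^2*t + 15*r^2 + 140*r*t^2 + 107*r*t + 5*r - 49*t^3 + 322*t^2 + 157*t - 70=9*r^2 - 9*r - 49*t^3 + t^2*(140*r - 168) + t*(21*r^2 + 39*r - 63)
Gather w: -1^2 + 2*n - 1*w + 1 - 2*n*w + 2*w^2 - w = 2*n + 2*w^2 + w*(-2*n - 2)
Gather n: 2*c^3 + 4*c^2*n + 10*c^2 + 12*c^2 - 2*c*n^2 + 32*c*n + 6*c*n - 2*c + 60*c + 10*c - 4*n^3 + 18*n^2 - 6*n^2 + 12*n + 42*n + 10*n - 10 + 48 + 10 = 2*c^3 + 22*c^2 + 68*c - 4*n^3 + n^2*(12 - 2*c) + n*(4*c^2 + 38*c + 64) + 48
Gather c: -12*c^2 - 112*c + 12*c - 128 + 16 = -12*c^2 - 100*c - 112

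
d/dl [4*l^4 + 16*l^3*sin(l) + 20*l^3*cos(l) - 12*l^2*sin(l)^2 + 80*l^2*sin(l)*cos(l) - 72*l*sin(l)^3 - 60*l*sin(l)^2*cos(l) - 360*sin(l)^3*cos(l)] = -20*l^3*sin(l) + 16*l^3*cos(l) + 16*l^3 - 160*l^2*sin(l)^2 - 24*l^2*sin(l)*cos(l) + 48*l^2*sin(l) + 60*l^2*cos(l) + 80*l^2 + 180*l*sin(l)^3 - 216*l*sin(l)^2*cos(l) - 24*l*sin(l)^2 + 160*l*sin(l)*cos(l) - 120*l*sin(l) + 1440*sin(l)^4 - 72*sin(l)^3 - 60*sin(l)^2*cos(l) - 1080*sin(l)^2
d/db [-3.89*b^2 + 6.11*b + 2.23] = 6.11 - 7.78*b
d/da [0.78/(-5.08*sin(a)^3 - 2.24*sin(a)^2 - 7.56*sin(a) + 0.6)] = (11.8872*sin(a)^2 + 3.4944*sin(a) + 5.8968)*cos(a)/(5.08*sin(a)^3 + 2.24*sin(a)^2 + 7.56*sin(a) - 0.6)^2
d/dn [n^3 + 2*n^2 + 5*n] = 3*n^2 + 4*n + 5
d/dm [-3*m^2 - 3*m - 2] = -6*m - 3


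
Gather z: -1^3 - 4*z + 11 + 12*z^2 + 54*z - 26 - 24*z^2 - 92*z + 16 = -12*z^2 - 42*z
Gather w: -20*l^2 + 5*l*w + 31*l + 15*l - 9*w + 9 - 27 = -20*l^2 + 46*l + w*(5*l - 9) - 18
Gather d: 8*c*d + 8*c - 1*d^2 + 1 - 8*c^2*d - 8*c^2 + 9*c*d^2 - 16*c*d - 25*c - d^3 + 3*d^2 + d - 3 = -8*c^2 - 17*c - d^3 + d^2*(9*c + 2) + d*(-8*c^2 - 8*c + 1) - 2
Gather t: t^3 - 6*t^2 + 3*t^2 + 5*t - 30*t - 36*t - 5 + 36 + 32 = t^3 - 3*t^2 - 61*t + 63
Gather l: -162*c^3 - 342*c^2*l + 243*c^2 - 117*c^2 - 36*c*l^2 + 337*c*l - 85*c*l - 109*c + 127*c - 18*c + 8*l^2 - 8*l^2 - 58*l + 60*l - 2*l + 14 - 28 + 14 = -162*c^3 + 126*c^2 - 36*c*l^2 + l*(-342*c^2 + 252*c)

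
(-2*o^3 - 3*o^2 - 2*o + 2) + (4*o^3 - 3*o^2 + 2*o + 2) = 2*o^3 - 6*o^2 + 4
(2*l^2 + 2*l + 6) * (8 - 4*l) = -8*l^3 + 8*l^2 - 8*l + 48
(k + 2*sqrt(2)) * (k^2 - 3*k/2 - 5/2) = k^3 - 3*k^2/2 + 2*sqrt(2)*k^2 - 3*sqrt(2)*k - 5*k/2 - 5*sqrt(2)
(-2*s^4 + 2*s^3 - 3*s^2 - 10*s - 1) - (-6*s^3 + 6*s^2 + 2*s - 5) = -2*s^4 + 8*s^3 - 9*s^2 - 12*s + 4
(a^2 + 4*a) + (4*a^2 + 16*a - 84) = 5*a^2 + 20*a - 84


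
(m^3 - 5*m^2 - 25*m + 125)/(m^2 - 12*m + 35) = (m^2 - 25)/(m - 7)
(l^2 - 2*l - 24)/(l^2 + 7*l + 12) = (l - 6)/(l + 3)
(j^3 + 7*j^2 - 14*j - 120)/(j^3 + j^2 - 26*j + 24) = (j + 5)/(j - 1)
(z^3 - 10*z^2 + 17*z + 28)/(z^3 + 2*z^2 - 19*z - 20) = (z - 7)/(z + 5)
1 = 1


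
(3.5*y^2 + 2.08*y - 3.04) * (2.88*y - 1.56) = 10.08*y^3 + 0.5304*y^2 - 12.0*y + 4.7424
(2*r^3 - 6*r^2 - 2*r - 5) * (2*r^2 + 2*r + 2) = 4*r^5 - 8*r^4 - 12*r^3 - 26*r^2 - 14*r - 10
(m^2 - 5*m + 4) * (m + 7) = m^3 + 2*m^2 - 31*m + 28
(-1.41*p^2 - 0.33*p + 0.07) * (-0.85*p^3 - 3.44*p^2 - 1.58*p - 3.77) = 1.1985*p^5 + 5.1309*p^4 + 3.3035*p^3 + 5.5963*p^2 + 1.1335*p - 0.2639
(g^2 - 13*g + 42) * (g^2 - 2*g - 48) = g^4 - 15*g^3 + 20*g^2 + 540*g - 2016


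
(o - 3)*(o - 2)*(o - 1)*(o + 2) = o^4 - 4*o^3 - o^2 + 16*o - 12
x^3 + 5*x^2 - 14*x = x*(x - 2)*(x + 7)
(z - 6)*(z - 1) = z^2 - 7*z + 6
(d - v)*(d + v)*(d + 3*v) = d^3 + 3*d^2*v - d*v^2 - 3*v^3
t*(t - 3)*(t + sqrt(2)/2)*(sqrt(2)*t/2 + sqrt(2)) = sqrt(2)*t^4/2 - sqrt(2)*t^3/2 + t^3/2 - 3*sqrt(2)*t^2 - t^2/2 - 3*t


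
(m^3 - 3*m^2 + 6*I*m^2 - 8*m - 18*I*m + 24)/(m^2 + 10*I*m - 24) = (m^2 + m*(-3 + 2*I) - 6*I)/(m + 6*I)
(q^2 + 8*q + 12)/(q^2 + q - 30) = (q + 2)/(q - 5)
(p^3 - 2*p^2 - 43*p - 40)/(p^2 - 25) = (p^2 - 7*p - 8)/(p - 5)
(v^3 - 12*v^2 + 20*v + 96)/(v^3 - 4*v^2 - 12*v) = (v - 8)/v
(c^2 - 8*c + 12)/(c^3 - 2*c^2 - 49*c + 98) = (c - 6)/(c^2 - 49)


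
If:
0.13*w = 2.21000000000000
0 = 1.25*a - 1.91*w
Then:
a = 25.98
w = 17.00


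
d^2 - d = d*(d - 1)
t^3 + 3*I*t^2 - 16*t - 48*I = (t - 4)*(t + 4)*(t + 3*I)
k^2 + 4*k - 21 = (k - 3)*(k + 7)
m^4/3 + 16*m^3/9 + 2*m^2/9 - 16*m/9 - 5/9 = (m/3 + 1/3)*(m - 1)*(m + 1/3)*(m + 5)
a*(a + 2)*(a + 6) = a^3 + 8*a^2 + 12*a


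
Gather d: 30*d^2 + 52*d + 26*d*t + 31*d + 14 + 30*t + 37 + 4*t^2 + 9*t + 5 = 30*d^2 + d*(26*t + 83) + 4*t^2 + 39*t + 56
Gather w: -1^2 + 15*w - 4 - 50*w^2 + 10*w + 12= -50*w^2 + 25*w + 7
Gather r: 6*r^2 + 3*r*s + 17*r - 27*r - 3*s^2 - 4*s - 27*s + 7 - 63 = 6*r^2 + r*(3*s - 10) - 3*s^2 - 31*s - 56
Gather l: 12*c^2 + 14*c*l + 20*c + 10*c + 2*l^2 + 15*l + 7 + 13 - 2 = 12*c^2 + 30*c + 2*l^2 + l*(14*c + 15) + 18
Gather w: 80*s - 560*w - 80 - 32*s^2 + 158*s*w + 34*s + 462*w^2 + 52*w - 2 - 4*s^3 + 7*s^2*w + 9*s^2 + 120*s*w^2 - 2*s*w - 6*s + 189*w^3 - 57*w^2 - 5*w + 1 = -4*s^3 - 23*s^2 + 108*s + 189*w^3 + w^2*(120*s + 405) + w*(7*s^2 + 156*s - 513) - 81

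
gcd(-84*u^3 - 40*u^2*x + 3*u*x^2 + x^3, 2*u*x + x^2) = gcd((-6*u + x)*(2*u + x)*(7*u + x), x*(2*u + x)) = 2*u + x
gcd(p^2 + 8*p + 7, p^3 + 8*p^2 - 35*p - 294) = p + 7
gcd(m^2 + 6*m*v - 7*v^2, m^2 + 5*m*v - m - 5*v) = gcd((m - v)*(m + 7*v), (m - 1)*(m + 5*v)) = 1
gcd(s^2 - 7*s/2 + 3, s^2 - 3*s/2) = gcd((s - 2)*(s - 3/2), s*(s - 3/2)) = s - 3/2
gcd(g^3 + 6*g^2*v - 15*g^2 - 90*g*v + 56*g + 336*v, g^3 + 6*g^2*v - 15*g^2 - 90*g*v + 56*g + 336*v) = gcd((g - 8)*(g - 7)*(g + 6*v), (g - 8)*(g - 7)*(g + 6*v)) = g^3 + 6*g^2*v - 15*g^2 - 90*g*v + 56*g + 336*v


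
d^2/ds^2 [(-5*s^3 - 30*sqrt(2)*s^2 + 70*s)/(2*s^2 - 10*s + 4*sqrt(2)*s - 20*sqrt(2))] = 25*(-4*sqrt(2)*s^3 + s^3 - 48*s^2 - 30*sqrt(2)*s^2 - 120*s + 84*sqrt(2)*s - 380*sqrt(2) + 112)/(s^6 - 15*s^5 + 6*sqrt(2)*s^5 - 90*sqrt(2)*s^4 + 99*s^4 - 485*s^3 + 466*sqrt(2)*s^3 - 990*sqrt(2)*s^2 + 1800*s^2 - 3000*s + 1200*sqrt(2)*s - 2000*sqrt(2))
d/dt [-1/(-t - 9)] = -1/(t + 9)^2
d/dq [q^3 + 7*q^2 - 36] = q*(3*q + 14)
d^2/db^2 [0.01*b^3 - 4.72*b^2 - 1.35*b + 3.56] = 0.06*b - 9.44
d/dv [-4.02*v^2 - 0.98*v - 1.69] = -8.04*v - 0.98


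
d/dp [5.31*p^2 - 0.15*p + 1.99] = 10.62*p - 0.15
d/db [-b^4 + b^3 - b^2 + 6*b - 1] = -4*b^3 + 3*b^2 - 2*b + 6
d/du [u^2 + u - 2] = 2*u + 1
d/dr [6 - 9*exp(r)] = -9*exp(r)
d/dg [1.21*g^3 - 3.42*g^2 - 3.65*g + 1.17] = 3.63*g^2 - 6.84*g - 3.65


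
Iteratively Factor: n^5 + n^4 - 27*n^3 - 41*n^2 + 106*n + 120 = (n + 1)*(n^4 - 27*n^2 - 14*n + 120) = (n - 5)*(n + 1)*(n^3 + 5*n^2 - 2*n - 24) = (n - 5)*(n + 1)*(n + 4)*(n^2 + n - 6) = (n - 5)*(n + 1)*(n + 3)*(n + 4)*(n - 2)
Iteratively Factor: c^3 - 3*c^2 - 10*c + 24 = (c + 3)*(c^2 - 6*c + 8) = (c - 4)*(c + 3)*(c - 2)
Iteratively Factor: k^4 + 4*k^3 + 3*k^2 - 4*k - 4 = (k + 1)*(k^3 + 3*k^2 - 4) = (k - 1)*(k + 1)*(k^2 + 4*k + 4) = (k - 1)*(k + 1)*(k + 2)*(k + 2)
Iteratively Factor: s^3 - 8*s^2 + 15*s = (s - 5)*(s^2 - 3*s) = (s - 5)*(s - 3)*(s)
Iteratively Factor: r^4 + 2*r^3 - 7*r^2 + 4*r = (r)*(r^3 + 2*r^2 - 7*r + 4) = r*(r - 1)*(r^2 + 3*r - 4) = r*(r - 1)^2*(r + 4)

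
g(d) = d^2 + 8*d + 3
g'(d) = 2*d + 8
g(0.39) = 6.27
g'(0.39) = 8.78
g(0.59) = 8.07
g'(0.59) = 9.18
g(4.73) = 63.21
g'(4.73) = 17.46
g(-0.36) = 0.25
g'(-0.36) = 7.28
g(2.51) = 29.38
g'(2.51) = 13.02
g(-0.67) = -1.91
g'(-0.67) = 6.66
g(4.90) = 66.21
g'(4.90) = 17.80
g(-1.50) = -6.75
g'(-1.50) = 5.00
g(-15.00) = 108.00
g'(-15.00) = -22.00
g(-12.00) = 51.00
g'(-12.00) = -16.00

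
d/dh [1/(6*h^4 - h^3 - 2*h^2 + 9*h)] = (-24*h^3 + 3*h^2 + 4*h - 9)/(h^2*(6*h^3 - h^2 - 2*h + 9)^2)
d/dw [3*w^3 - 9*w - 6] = 9*w^2 - 9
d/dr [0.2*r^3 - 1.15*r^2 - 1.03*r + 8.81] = 0.6*r^2 - 2.3*r - 1.03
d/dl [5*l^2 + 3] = 10*l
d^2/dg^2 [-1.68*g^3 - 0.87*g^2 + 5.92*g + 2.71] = -10.08*g - 1.74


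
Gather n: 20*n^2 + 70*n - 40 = 20*n^2 + 70*n - 40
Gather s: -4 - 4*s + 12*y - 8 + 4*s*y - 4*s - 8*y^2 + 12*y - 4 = s*(4*y - 8) - 8*y^2 + 24*y - 16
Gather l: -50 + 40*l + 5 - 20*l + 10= 20*l - 35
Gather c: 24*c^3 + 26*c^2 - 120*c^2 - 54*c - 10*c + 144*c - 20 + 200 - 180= 24*c^3 - 94*c^2 + 80*c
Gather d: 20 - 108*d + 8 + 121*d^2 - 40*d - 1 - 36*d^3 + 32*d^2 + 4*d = -36*d^3 + 153*d^2 - 144*d + 27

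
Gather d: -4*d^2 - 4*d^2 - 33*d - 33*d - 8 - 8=-8*d^2 - 66*d - 16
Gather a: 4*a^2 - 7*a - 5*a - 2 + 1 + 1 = 4*a^2 - 12*a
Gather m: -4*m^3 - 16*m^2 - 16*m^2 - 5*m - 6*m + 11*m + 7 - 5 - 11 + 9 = -4*m^3 - 32*m^2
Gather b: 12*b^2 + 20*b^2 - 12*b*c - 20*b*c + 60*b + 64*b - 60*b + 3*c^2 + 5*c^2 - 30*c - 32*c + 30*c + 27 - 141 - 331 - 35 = 32*b^2 + b*(64 - 32*c) + 8*c^2 - 32*c - 480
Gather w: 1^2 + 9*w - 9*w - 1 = 0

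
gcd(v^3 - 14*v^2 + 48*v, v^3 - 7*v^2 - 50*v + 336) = v^2 - 14*v + 48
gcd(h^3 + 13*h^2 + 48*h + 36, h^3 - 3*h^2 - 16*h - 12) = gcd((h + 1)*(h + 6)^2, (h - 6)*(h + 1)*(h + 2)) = h + 1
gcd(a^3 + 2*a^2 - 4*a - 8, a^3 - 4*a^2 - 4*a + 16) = a^2 - 4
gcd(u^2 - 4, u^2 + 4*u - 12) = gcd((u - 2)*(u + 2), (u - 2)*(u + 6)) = u - 2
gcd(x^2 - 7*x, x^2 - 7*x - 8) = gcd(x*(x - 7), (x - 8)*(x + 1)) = 1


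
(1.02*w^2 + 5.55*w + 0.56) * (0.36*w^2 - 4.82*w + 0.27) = 0.3672*w^4 - 2.9184*w^3 - 26.274*w^2 - 1.2007*w + 0.1512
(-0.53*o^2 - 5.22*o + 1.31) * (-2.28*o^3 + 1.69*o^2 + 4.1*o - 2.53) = 1.2084*o^5 + 11.0059*o^4 - 13.9816*o^3 - 17.8472*o^2 + 18.5776*o - 3.3143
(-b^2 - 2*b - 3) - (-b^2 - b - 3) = -b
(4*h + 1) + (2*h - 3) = 6*h - 2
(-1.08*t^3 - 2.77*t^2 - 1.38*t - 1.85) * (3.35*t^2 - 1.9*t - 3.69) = -3.618*t^5 - 7.2275*t^4 + 4.6252*t^3 + 6.6458*t^2 + 8.6072*t + 6.8265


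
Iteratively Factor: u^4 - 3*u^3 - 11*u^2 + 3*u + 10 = (u - 1)*(u^3 - 2*u^2 - 13*u - 10) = (u - 5)*(u - 1)*(u^2 + 3*u + 2) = (u - 5)*(u - 1)*(u + 1)*(u + 2)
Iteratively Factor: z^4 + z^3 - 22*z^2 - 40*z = (z + 4)*(z^3 - 3*z^2 - 10*z) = (z + 2)*(z + 4)*(z^2 - 5*z) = z*(z + 2)*(z + 4)*(z - 5)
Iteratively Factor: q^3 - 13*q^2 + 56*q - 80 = (q - 4)*(q^2 - 9*q + 20) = (q - 4)^2*(q - 5)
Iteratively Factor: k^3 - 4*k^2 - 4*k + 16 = (k - 2)*(k^2 - 2*k - 8) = (k - 4)*(k - 2)*(k + 2)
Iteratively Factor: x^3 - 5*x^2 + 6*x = (x - 2)*(x^2 - 3*x) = x*(x - 2)*(x - 3)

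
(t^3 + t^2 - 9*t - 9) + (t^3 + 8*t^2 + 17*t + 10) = 2*t^3 + 9*t^2 + 8*t + 1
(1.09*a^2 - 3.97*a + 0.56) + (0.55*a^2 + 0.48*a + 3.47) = 1.64*a^2 - 3.49*a + 4.03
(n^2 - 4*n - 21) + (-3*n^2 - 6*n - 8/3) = -2*n^2 - 10*n - 71/3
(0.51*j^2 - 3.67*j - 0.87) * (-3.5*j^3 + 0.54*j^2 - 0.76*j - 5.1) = -1.785*j^5 + 13.1204*j^4 + 0.6756*j^3 - 0.2816*j^2 + 19.3782*j + 4.437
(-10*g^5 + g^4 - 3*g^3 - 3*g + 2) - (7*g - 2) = -10*g^5 + g^4 - 3*g^3 - 10*g + 4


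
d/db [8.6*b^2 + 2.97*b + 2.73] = 17.2*b + 2.97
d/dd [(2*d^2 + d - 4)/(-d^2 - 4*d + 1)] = (-7*d^2 - 4*d - 15)/(d^4 + 8*d^3 + 14*d^2 - 8*d + 1)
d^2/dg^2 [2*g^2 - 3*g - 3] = 4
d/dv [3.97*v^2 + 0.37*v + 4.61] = 7.94*v + 0.37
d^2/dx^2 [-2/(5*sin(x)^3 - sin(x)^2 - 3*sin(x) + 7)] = 2*(225*sin(x)^6 - 55*sin(x)^5 - 326*sin(x)^4 - 226*sin(x)^3 + 121*sin(x)^2 + 213*sin(x) - 32)/(5*sin(x)^3 - sin(x)^2 - 3*sin(x) + 7)^3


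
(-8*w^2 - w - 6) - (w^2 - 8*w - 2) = -9*w^2 + 7*w - 4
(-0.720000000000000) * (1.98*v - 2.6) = 1.872 - 1.4256*v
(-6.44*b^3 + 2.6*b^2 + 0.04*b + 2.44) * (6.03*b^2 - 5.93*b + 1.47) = -38.8332*b^5 + 53.8672*b^4 - 24.6436*b^3 + 18.298*b^2 - 14.4104*b + 3.5868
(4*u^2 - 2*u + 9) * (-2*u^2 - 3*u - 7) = -8*u^4 - 8*u^3 - 40*u^2 - 13*u - 63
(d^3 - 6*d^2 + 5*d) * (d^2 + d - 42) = d^5 - 5*d^4 - 43*d^3 + 257*d^2 - 210*d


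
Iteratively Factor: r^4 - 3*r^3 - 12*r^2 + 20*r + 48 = (r - 3)*(r^3 - 12*r - 16) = (r - 3)*(r + 2)*(r^2 - 2*r - 8) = (r - 3)*(r + 2)^2*(r - 4)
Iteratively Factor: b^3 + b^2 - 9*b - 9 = (b + 1)*(b^2 - 9) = (b + 1)*(b + 3)*(b - 3)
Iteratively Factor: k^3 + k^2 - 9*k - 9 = (k - 3)*(k^2 + 4*k + 3) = (k - 3)*(k + 3)*(k + 1)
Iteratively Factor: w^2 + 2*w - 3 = (w + 3)*(w - 1)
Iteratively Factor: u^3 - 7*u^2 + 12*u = (u - 4)*(u^2 - 3*u) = u*(u - 4)*(u - 3)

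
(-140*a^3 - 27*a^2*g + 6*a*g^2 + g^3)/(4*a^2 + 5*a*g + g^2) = (-35*a^2 + 2*a*g + g^2)/(a + g)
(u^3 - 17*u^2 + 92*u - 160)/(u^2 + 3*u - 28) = (u^2 - 13*u + 40)/(u + 7)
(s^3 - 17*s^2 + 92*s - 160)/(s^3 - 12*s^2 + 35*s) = (s^2 - 12*s + 32)/(s*(s - 7))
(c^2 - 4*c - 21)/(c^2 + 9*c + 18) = (c - 7)/(c + 6)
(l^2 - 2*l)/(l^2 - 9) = l*(l - 2)/(l^2 - 9)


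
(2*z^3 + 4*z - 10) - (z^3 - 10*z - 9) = z^3 + 14*z - 1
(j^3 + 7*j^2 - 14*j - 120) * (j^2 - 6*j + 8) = j^5 + j^4 - 48*j^3 + 20*j^2 + 608*j - 960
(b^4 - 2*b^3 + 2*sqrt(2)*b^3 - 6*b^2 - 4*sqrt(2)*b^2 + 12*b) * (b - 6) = b^5 - 8*b^4 + 2*sqrt(2)*b^4 - 16*sqrt(2)*b^3 + 6*b^3 + 24*sqrt(2)*b^2 + 48*b^2 - 72*b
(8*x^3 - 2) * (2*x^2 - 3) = 16*x^5 - 24*x^3 - 4*x^2 + 6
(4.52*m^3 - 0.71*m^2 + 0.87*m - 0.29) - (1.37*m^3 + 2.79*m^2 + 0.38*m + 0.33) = 3.15*m^3 - 3.5*m^2 + 0.49*m - 0.62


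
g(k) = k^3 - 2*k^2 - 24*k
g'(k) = 3*k^2 - 4*k - 24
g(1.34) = -33.35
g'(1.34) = -23.97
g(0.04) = -0.96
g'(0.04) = -24.16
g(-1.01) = 21.17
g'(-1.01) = -16.90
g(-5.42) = -87.89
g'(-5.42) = 85.81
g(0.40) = -9.86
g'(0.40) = -25.12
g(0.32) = -7.85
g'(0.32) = -24.97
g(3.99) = -64.08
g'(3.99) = 7.80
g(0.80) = -19.97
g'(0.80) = -25.28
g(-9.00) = -675.00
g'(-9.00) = 255.00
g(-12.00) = -1728.00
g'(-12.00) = 456.00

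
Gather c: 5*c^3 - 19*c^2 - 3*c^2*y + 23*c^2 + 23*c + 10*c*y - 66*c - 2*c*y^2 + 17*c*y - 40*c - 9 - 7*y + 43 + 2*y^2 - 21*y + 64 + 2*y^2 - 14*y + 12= 5*c^3 + c^2*(4 - 3*y) + c*(-2*y^2 + 27*y - 83) + 4*y^2 - 42*y + 110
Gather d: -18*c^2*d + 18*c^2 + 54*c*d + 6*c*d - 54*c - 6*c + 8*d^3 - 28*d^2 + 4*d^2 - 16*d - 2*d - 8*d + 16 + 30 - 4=18*c^2 - 60*c + 8*d^3 - 24*d^2 + d*(-18*c^2 + 60*c - 26) + 42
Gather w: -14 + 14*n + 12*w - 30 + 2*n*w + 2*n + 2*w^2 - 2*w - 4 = 16*n + 2*w^2 + w*(2*n + 10) - 48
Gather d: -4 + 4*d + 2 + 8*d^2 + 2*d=8*d^2 + 6*d - 2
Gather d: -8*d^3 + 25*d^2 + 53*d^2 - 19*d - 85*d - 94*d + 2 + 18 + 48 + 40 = -8*d^3 + 78*d^2 - 198*d + 108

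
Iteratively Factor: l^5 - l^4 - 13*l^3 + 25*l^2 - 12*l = (l)*(l^4 - l^3 - 13*l^2 + 25*l - 12) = l*(l + 4)*(l^3 - 5*l^2 + 7*l - 3) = l*(l - 1)*(l + 4)*(l^2 - 4*l + 3) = l*(l - 1)^2*(l + 4)*(l - 3)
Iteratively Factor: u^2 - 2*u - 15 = (u + 3)*(u - 5)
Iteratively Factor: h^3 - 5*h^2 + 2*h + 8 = (h - 2)*(h^2 - 3*h - 4) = (h - 2)*(h + 1)*(h - 4)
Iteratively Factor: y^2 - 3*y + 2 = (y - 2)*(y - 1)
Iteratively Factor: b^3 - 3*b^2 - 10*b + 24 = (b - 2)*(b^2 - b - 12) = (b - 4)*(b - 2)*(b + 3)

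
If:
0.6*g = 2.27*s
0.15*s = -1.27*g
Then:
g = 0.00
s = 0.00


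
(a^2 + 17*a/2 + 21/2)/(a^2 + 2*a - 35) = (a + 3/2)/(a - 5)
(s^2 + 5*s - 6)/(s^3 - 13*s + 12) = (s + 6)/(s^2 + s - 12)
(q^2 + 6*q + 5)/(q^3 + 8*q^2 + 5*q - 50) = (q + 1)/(q^2 + 3*q - 10)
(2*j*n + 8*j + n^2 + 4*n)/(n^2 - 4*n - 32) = (2*j + n)/(n - 8)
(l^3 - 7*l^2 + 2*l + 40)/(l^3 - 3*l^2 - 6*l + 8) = (l - 5)/(l - 1)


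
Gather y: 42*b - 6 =42*b - 6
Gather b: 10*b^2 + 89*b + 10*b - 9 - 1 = 10*b^2 + 99*b - 10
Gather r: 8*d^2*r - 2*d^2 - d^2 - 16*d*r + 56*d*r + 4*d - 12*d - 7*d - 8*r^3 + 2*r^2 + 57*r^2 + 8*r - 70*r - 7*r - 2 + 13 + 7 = -3*d^2 - 15*d - 8*r^3 + 59*r^2 + r*(8*d^2 + 40*d - 69) + 18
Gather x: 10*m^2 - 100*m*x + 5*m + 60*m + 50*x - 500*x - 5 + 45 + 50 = 10*m^2 + 65*m + x*(-100*m - 450) + 90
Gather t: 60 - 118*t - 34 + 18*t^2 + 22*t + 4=18*t^2 - 96*t + 30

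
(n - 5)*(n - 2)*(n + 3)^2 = n^4 - n^3 - 23*n^2 - 3*n + 90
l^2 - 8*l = l*(l - 8)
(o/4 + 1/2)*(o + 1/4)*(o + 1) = o^3/4 + 13*o^2/16 + 11*o/16 + 1/8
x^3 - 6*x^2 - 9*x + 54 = (x - 6)*(x - 3)*(x + 3)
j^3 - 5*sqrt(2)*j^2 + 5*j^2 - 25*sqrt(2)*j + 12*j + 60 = (j + 5)*(j - 3*sqrt(2))*(j - 2*sqrt(2))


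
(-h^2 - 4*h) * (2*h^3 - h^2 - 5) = -2*h^5 - 7*h^4 + 4*h^3 + 5*h^2 + 20*h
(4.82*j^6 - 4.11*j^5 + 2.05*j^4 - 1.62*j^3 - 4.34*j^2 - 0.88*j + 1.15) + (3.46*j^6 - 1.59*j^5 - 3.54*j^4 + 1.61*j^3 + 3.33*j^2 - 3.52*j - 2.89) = 8.28*j^6 - 5.7*j^5 - 1.49*j^4 - 0.01*j^3 - 1.01*j^2 - 4.4*j - 1.74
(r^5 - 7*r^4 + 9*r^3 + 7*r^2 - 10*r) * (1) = r^5 - 7*r^4 + 9*r^3 + 7*r^2 - 10*r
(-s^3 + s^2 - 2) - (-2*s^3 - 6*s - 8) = s^3 + s^2 + 6*s + 6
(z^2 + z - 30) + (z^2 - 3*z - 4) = 2*z^2 - 2*z - 34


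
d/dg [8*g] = 8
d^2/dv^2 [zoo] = 0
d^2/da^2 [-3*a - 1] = 0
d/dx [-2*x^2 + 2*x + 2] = 2 - 4*x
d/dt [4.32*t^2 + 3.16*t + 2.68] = 8.64*t + 3.16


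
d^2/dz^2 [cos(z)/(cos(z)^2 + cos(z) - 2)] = (2*(2*cos(z) + 1)^2*sin(z)^2*cos(z) - (cos(z)^2 + cos(z) - 2)^2*cos(z) + (cos(z)^2 + cos(z) - 2)*(3*cos(2*z) + 4*cos(3*z) - 1)/2)/(cos(z)^2 + cos(z) - 2)^3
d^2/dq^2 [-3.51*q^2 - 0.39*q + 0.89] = -7.02000000000000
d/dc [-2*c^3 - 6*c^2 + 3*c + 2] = -6*c^2 - 12*c + 3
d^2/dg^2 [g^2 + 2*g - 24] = 2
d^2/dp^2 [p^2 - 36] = 2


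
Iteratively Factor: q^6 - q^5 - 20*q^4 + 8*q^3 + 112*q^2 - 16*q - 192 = (q + 2)*(q^5 - 3*q^4 - 14*q^3 + 36*q^2 + 40*q - 96) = (q + 2)*(q + 3)*(q^4 - 6*q^3 + 4*q^2 + 24*q - 32) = (q + 2)^2*(q + 3)*(q^3 - 8*q^2 + 20*q - 16) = (q - 4)*(q + 2)^2*(q + 3)*(q^2 - 4*q + 4) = (q - 4)*(q - 2)*(q + 2)^2*(q + 3)*(q - 2)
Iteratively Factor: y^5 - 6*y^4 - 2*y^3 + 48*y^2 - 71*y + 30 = (y - 1)*(y^4 - 5*y^3 - 7*y^2 + 41*y - 30) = (y - 1)*(y + 3)*(y^3 - 8*y^2 + 17*y - 10) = (y - 5)*(y - 1)*(y + 3)*(y^2 - 3*y + 2) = (y - 5)*(y - 2)*(y - 1)*(y + 3)*(y - 1)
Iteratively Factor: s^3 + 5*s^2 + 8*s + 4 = (s + 2)*(s^2 + 3*s + 2) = (s + 1)*(s + 2)*(s + 2)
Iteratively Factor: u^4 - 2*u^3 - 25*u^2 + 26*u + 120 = (u + 4)*(u^3 - 6*u^2 - u + 30) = (u - 5)*(u + 4)*(u^2 - u - 6) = (u - 5)*(u - 3)*(u + 4)*(u + 2)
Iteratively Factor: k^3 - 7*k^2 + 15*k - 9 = (k - 3)*(k^2 - 4*k + 3) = (k - 3)*(k - 1)*(k - 3)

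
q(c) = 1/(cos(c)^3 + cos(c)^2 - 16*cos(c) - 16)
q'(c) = (3*sin(c)*cos(c)^2 + 2*sin(c)*cos(c) - 16*sin(c))/(cos(c)^3 + cos(c)^2 - 16*cos(c) - 16)^2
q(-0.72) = -0.04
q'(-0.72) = 0.01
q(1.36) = -0.05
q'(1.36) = -0.04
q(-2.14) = -0.14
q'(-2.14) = 0.26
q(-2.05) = -0.12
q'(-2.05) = 0.20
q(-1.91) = -0.09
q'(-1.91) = 0.14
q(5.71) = -0.04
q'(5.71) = 0.01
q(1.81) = -0.08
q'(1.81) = -0.11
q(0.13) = -0.03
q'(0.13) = -0.00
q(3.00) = -6.65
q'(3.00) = -93.94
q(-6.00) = -0.03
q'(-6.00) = 0.00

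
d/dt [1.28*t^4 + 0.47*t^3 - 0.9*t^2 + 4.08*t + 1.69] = 5.12*t^3 + 1.41*t^2 - 1.8*t + 4.08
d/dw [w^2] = 2*w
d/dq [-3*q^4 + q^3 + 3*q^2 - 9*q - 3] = -12*q^3 + 3*q^2 + 6*q - 9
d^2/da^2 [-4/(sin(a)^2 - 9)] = 8*(2*sin(a)^4 + 15*sin(a)^2 - 9)/(sin(a)^2 - 9)^3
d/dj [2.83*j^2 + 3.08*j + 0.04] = 5.66*j + 3.08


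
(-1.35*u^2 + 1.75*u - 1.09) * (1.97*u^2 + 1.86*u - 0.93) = -2.6595*u^4 + 0.9365*u^3 + 2.3632*u^2 - 3.6549*u + 1.0137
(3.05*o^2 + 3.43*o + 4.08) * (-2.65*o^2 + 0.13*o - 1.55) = -8.0825*o^4 - 8.693*o^3 - 15.0936*o^2 - 4.7861*o - 6.324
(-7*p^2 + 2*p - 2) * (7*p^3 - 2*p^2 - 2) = -49*p^5 + 28*p^4 - 18*p^3 + 18*p^2 - 4*p + 4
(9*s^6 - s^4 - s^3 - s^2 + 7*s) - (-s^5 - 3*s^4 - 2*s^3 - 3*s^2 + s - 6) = 9*s^6 + s^5 + 2*s^4 + s^3 + 2*s^2 + 6*s + 6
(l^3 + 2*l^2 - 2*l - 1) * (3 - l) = -l^4 + l^3 + 8*l^2 - 5*l - 3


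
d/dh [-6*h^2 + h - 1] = 1 - 12*h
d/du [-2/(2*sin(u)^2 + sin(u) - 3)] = 2*(4*sin(u) + 1)*cos(u)/(sin(u) - cos(2*u) - 2)^2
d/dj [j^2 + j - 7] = 2*j + 1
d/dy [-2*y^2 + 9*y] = 9 - 4*y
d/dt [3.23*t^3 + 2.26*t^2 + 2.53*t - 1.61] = 9.69*t^2 + 4.52*t + 2.53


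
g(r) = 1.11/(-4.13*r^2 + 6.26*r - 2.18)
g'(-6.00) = -0.00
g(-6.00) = -0.01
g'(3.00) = 0.05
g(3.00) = -0.05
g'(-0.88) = -0.13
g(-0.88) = -0.10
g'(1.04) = 138.61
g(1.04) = -8.13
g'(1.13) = 23.65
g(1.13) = -2.92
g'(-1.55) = -0.04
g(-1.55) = -0.05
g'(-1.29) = -0.06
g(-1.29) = -0.06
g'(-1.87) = -0.03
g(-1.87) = -0.04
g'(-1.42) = -0.05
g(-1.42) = -0.06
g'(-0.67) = -0.19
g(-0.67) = -0.13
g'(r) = 1.11*(8.26*r - 6.26)/(-4.13*r^2 + 6.26*r - 2.18)^2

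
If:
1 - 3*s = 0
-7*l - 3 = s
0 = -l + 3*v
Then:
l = -10/21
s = 1/3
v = -10/63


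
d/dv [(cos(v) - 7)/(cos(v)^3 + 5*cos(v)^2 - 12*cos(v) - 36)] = (-137*cos(v)/2 - 8*cos(2*v) + cos(3*v)/2 + 112)*sin(v)/(cos(v)^3 + 5*cos(v)^2 - 12*cos(v) - 36)^2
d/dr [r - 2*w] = 1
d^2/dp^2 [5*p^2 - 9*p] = 10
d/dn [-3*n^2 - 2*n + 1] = -6*n - 2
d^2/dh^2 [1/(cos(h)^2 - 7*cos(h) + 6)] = (-4*sin(h)^4 + 27*sin(h)^2 - 273*cos(h)/4 + 21*cos(3*h)/4 + 63)/((cos(h) - 6)^3*(cos(h) - 1)^3)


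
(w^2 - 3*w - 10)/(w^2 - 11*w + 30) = (w + 2)/(w - 6)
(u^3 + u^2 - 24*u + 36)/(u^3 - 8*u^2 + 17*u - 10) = (u^2 + 3*u - 18)/(u^2 - 6*u + 5)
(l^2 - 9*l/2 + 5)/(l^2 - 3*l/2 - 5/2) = (l - 2)/(l + 1)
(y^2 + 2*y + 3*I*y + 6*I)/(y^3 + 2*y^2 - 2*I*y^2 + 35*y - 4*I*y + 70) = (y + 3*I)/(y^2 - 2*I*y + 35)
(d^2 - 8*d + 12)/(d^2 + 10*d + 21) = (d^2 - 8*d + 12)/(d^2 + 10*d + 21)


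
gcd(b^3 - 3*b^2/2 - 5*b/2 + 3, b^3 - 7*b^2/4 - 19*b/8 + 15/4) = b^2 - b/2 - 3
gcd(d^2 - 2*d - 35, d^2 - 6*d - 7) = d - 7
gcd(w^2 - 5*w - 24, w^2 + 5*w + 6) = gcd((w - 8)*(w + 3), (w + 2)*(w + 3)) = w + 3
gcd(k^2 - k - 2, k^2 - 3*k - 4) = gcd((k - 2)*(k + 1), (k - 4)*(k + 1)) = k + 1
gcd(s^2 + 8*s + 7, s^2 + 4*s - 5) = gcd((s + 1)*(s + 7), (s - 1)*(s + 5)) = 1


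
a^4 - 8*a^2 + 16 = (a - 2)^2*(a + 2)^2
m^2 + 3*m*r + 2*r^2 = (m + r)*(m + 2*r)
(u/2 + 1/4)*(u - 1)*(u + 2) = u^3/2 + 3*u^2/4 - 3*u/4 - 1/2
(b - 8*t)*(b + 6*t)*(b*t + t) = b^3*t - 2*b^2*t^2 + b^2*t - 48*b*t^3 - 2*b*t^2 - 48*t^3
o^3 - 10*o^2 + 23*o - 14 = (o - 7)*(o - 2)*(o - 1)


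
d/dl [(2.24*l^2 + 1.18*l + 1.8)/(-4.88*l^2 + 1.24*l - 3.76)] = (8.536*l^2 + 0.723200000000002*l - 6.6688)/(23.8144*l^4 - 12.1024*l^3 + 38.2352*l^2 - 9.3248*l + 14.1376)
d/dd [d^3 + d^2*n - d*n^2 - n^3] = 3*d^2 + 2*d*n - n^2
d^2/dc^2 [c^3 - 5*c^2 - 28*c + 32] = 6*c - 10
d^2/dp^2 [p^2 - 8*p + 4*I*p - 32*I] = 2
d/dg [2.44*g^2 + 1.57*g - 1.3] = 4.88*g + 1.57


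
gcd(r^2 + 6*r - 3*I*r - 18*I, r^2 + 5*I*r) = 1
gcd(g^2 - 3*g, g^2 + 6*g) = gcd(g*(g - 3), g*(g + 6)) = g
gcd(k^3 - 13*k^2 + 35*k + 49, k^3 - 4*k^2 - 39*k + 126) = k - 7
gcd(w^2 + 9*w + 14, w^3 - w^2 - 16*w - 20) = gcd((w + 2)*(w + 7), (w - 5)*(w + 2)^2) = w + 2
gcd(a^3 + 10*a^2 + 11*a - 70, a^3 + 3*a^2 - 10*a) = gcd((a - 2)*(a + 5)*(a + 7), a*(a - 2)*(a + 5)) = a^2 + 3*a - 10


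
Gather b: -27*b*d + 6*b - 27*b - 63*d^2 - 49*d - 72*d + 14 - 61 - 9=b*(-27*d - 21) - 63*d^2 - 121*d - 56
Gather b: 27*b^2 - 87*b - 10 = 27*b^2 - 87*b - 10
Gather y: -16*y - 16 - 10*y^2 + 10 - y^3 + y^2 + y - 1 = -y^3 - 9*y^2 - 15*y - 7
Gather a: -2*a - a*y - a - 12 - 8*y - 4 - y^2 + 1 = a*(-y - 3) - y^2 - 8*y - 15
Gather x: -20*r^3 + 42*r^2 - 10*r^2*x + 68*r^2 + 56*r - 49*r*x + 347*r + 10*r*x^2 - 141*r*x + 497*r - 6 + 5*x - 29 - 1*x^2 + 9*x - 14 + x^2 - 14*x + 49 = -20*r^3 + 110*r^2 + 10*r*x^2 + 900*r + x*(-10*r^2 - 190*r)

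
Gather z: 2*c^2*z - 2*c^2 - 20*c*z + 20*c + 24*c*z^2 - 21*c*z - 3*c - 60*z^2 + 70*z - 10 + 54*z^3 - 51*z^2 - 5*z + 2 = -2*c^2 + 17*c + 54*z^3 + z^2*(24*c - 111) + z*(2*c^2 - 41*c + 65) - 8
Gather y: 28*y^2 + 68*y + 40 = 28*y^2 + 68*y + 40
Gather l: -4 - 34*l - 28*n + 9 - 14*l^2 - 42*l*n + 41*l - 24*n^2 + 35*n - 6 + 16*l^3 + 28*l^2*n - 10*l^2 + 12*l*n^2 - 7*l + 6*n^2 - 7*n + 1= 16*l^3 + l^2*(28*n - 24) + l*(12*n^2 - 42*n) - 18*n^2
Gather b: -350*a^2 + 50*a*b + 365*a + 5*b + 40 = -350*a^2 + 365*a + b*(50*a + 5) + 40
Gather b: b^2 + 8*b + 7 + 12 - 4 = b^2 + 8*b + 15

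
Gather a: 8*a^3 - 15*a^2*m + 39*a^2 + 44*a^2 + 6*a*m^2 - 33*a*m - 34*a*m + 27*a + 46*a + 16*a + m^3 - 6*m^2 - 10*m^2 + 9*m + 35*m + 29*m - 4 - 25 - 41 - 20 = 8*a^3 + a^2*(83 - 15*m) + a*(6*m^2 - 67*m + 89) + m^3 - 16*m^2 + 73*m - 90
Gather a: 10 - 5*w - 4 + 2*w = 6 - 3*w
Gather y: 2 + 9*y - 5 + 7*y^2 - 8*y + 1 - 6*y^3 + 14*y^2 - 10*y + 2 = -6*y^3 + 21*y^2 - 9*y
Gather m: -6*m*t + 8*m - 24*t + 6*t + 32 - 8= m*(8 - 6*t) - 18*t + 24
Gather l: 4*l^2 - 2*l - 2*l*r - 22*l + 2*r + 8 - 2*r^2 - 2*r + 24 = 4*l^2 + l*(-2*r - 24) - 2*r^2 + 32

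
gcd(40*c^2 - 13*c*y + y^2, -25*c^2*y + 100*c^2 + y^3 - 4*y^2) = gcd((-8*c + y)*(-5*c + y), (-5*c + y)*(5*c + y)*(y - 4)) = -5*c + y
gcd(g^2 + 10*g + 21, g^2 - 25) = 1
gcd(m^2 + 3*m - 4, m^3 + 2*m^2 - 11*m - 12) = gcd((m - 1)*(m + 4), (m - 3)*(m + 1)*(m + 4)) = m + 4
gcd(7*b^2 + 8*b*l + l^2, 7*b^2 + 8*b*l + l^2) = 7*b^2 + 8*b*l + l^2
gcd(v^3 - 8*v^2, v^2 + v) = v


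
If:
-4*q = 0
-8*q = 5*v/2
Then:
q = 0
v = 0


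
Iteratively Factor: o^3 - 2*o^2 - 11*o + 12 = (o + 3)*(o^2 - 5*o + 4) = (o - 4)*(o + 3)*(o - 1)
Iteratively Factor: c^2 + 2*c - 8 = (c - 2)*(c + 4)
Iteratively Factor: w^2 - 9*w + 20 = (w - 4)*(w - 5)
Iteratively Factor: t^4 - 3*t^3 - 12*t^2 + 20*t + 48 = (t - 4)*(t^3 + t^2 - 8*t - 12) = (t - 4)*(t + 2)*(t^2 - t - 6) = (t - 4)*(t - 3)*(t + 2)*(t + 2)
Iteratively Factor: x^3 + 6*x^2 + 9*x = (x + 3)*(x^2 + 3*x) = (x + 3)^2*(x)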